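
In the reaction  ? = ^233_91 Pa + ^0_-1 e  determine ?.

Th-233

Conserve mass number: A = 233 + 0, so A = 233.
Conserve atomic number: Z = 91 − 1, so Z = 90.
Z = 90 is thorium, so the species is ^233_90 Th.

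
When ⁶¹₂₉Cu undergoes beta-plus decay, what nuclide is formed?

Ni-61

Beta-plus decay: mass number changes by +0, atomic number by -1.
A: 61 = 61; Z: 29 − 1 = 28.
Z = 28 is nickel, so the daughter is ⁶¹₂₈Ni.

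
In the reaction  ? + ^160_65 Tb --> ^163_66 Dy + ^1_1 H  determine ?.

Conserve mass number: A + 160 = 163 + 1, so A = 4.
Conserve atomic number: Z + 65 = 66 + 1, so Z = 2.
A = 4 and Z = 2 is ^4_2 He — an alpha particle.

alpha particle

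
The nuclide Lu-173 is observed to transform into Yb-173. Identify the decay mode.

ΔA = 173 − 173 = 0; ΔZ = 70 − 71 = -1.
A is unchanged and Z drops by 1 — a proton has become a neutron (β⁺ emission or electron capture).

beta-plus decay or electron capture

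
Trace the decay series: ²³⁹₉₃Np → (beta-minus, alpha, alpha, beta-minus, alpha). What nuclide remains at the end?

Ac-227

Start: (A, Z) = (239, 93).
After β⁻: (239, 94).
After α: (235, 92).
After α: (231, 90).
After β⁻: (231, 91).
After α: (227, 89).
Z = 89 is actinium.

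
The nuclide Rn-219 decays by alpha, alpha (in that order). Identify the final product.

Pb-211

Start: (A, Z) = (219, 86).
After α: (215, 84).
After α: (211, 82).
Z = 82 is lead.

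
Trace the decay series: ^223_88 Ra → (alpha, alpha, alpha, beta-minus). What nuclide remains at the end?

Start: (A, Z) = (223, 88).
After α: (219, 86).
After α: (215, 84).
After α: (211, 82).
After β⁻: (211, 83).
Z = 83 is bismuth.

Bi-211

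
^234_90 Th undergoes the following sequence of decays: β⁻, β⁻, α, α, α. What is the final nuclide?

Start: (A, Z) = (234, 90).
After β⁻: (234, 91).
After β⁻: (234, 92).
After α: (230, 90).
After α: (226, 88).
After α: (222, 86).
Z = 86 is radon.

Rn-222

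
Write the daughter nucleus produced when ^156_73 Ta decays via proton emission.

Proton emission: mass number changes by -1, atomic number by -1.
A: 156 − 1 = 155; Z: 73 − 1 = 72.
Z = 72 is hafnium, so the daughter is ^155_72 Hf.

Hf-155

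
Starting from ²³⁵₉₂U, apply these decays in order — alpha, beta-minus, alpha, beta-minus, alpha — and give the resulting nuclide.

Ra-223

Start: (A, Z) = (235, 92).
After α: (231, 90).
After β⁻: (231, 91).
After α: (227, 89).
After β⁻: (227, 90).
After α: (223, 88).
Z = 88 is radium.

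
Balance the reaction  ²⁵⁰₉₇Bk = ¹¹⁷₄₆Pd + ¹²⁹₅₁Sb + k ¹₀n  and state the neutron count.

Conserve mass number: 250 = 117 + 129 + k, so k = 250 − 246 = 4.
Check atomic number: 97 = 46 + 51 + 0 = 97. ✓

4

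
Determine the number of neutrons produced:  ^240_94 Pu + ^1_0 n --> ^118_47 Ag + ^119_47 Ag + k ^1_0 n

Conserve mass number: 241 = 118 + 119 + k, so k = 241 − 237 = 4.
Check atomic number: 94 = 47 + 47 + 0 = 94. ✓

4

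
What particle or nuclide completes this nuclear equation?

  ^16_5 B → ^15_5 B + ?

neutron

Conserve mass number: 16 = 15 + A, so A = 1.
Conserve atomic number: 5 = 5 + Z, so Z = 0.
A = 1 and Z = 0 is ^1_0 n — a neutron.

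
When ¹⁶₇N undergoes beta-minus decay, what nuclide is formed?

O-16

Beta-minus decay: mass number changes by +0, atomic number by +1.
A: 16 = 16; Z: 7 + 1 = 8.
Z = 8 is oxygen, so the daughter is ¹⁶₈O.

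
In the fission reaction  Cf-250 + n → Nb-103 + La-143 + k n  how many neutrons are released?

Conserve mass number: 251 = 103 + 143 + k, so k = 251 − 246 = 5.
Check atomic number: 98 = 41 + 57 + 0 = 98. ✓

5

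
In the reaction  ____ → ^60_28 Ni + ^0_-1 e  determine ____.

Co-60

Conserve mass number: A = 60 + 0, so A = 60.
Conserve atomic number: Z = 28 − 1, so Z = 27.
Z = 27 is cobalt, so the species is ^60_27 Co.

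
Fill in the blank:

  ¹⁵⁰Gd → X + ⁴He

Sm-146

Conserve mass number: 150 = A + 4, so A = 146.
Conserve atomic number: 64 = Z + 2, so Z = 62.
Z = 62 is samarium, so the species is ¹⁴⁶Sm.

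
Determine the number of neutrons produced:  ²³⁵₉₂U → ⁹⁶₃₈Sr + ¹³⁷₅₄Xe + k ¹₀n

2

Conserve mass number: 235 = 96 + 137 + k, so k = 235 − 233 = 2.
Check atomic number: 92 = 38 + 54 + 0 = 92. ✓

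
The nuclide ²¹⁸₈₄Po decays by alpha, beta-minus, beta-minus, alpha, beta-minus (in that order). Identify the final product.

Start: (A, Z) = (218, 84).
After α: (214, 82).
After β⁻: (214, 83).
After β⁻: (214, 84).
After α: (210, 82).
After β⁻: (210, 83).
Z = 83 is bismuth.

Bi-210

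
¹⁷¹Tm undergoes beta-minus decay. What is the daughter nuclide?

Yb-171

Beta-minus decay: mass number changes by +0, atomic number by +1.
A: 171 = 171; Z: 69 + 1 = 70.
Z = 70 is ytterbium, so the daughter is ¹⁷¹Yb.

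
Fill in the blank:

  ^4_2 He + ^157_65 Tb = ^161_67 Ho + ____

gamma ray

Conserve mass number: 4 + 157 = 161 + A, so A = 0.
Conserve atomic number: 2 + 65 = 67 + Z, so Z = 0.
A = 0 and Z = 0 is ^0_0 γ — a gamma ray.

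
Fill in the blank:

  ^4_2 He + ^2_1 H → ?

Li-6

Conserve mass number: 4 + 2 = A, so A = 6.
Conserve atomic number: 2 + 1 = Z, so Z = 3.
Z = 3 is lithium, so the species is ^6_3 Li.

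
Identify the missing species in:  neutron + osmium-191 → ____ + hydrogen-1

Re-191

Conserve mass number: 1 + 191 = A + 1, so A = 191.
Conserve atomic number: 0 + 76 = Z + 1, so Z = 75.
Z = 75 is rhenium, so the species is rhenium-191.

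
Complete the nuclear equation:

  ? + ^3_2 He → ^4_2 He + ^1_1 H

Conserve mass number: A + 3 = 4 + 1, so A = 2.
Conserve atomic number: Z + 2 = 2 + 1, so Z = 1.
A = 2 and Z = 1 is ^2_1 H — a deuteron.

deuteron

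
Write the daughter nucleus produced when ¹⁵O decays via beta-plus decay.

Beta-plus decay: mass number changes by +0, atomic number by -1.
A: 15 = 15; Z: 8 − 1 = 7.
Z = 7 is nitrogen, so the daughter is ¹⁵N.

N-15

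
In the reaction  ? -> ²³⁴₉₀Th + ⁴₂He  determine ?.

U-238

Conserve mass number: A = 234 + 4, so A = 238.
Conserve atomic number: Z = 90 + 2, so Z = 92.
Z = 92 is uranium, so the species is ²³⁸₉₂U.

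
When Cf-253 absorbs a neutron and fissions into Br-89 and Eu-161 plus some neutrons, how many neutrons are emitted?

4

Conserve mass number: 254 = 89 + 161 + k, so k = 254 − 250 = 4.
Check atomic number: 98 = 35 + 63 + 0 = 98. ✓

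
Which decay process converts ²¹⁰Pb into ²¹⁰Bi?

ΔA = 210 − 210 = 0; ΔZ = 83 − 82 = +1.
A is unchanged and Z rises by 1 — a neutron has become a proton (β⁻ decay).

beta-minus decay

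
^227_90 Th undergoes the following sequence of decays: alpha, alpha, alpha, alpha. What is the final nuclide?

Pb-211

Start: (A, Z) = (227, 90).
After α: (223, 88).
After α: (219, 86).
After α: (215, 84).
After α: (211, 82).
Z = 82 is lead.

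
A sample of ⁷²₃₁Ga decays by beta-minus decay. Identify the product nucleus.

Beta-minus decay: mass number changes by +0, atomic number by +1.
A: 72 = 72; Z: 31 + 1 = 32.
Z = 32 is germanium, so the daughter is ⁷²₃₂Ge.

Ge-72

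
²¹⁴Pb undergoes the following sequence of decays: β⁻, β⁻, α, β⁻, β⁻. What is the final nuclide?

Po-210

Start: (A, Z) = (214, 82).
After β⁻: (214, 83).
After β⁻: (214, 84).
After α: (210, 82).
After β⁻: (210, 83).
After β⁻: (210, 84).
Z = 84 is polonium.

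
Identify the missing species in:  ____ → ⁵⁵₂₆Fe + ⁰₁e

Co-55

Conserve mass number: A = 55 + 0, so A = 55.
Conserve atomic number: Z = 26 + 1, so Z = 27.
Z = 27 is cobalt, so the species is ⁵⁵₂₇Co.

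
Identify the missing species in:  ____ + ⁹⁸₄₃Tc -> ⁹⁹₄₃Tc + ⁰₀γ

neutron

Conserve mass number: A + 98 = 99 + 0, so A = 1.
Conserve atomic number: Z + 43 = 43 + 0, so Z = 0.
A = 1 and Z = 0 is ¹₀n — a neutron.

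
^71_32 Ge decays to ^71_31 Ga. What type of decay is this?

beta-plus decay or electron capture

ΔA = 71 − 71 = 0; ΔZ = 31 − 32 = -1.
A is unchanged and Z drops by 1 — a proton has become a neutron (β⁺ emission or electron capture).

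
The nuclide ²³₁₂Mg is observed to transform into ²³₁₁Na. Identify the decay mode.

beta-plus decay or electron capture

ΔA = 23 − 23 = 0; ΔZ = 11 − 12 = -1.
A is unchanged and Z drops by 1 — a proton has become a neutron (β⁺ emission or electron capture).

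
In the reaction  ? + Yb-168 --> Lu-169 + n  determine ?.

Conserve mass number: A + 168 = 169 + 1, so A = 2.
Conserve atomic number: Z + 70 = 71 + 0, so Z = 1.
A = 2 and Z = 1 is H-2 — a deuteron.

deuteron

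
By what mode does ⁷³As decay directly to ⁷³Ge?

beta-plus decay or electron capture

ΔA = 73 − 73 = 0; ΔZ = 32 − 33 = -1.
A is unchanged and Z drops by 1 — a proton has become a neutron (β⁺ emission or electron capture).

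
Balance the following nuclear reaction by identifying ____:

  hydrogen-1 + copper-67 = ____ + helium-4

Ni-64

Conserve mass number: 1 + 67 = A + 4, so A = 64.
Conserve atomic number: 1 + 29 = Z + 2, so Z = 28.
Z = 28 is nickel, so the species is nickel-64.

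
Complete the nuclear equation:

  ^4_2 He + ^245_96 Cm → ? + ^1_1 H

Bk-248

Conserve mass number: 4 + 245 = A + 1, so A = 248.
Conserve atomic number: 2 + 96 = Z + 1, so Z = 97.
Z = 97 is berkelium, so the species is ^248_97 Bk.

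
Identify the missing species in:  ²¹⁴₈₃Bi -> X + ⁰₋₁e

Conserve mass number: 214 = A + 0, so A = 214.
Conserve atomic number: 83 = Z − 1, so Z = 84.
Z = 84 is polonium, so the species is ²¹⁴₈₄Po.

Po-214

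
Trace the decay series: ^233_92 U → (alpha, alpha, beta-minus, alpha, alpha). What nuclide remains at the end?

Start: (A, Z) = (233, 92).
After α: (229, 90).
After α: (225, 88).
After β⁻: (225, 89).
After α: (221, 87).
After α: (217, 85).
Z = 85 is astatine.

At-217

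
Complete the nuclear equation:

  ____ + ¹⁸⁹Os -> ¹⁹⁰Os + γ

neutron

Conserve mass number: A + 189 = 190 + 0, so A = 1.
Conserve atomic number: Z + 76 = 76 + 0, so Z = 0.
A = 1 and Z = 0 is ¹n — a neutron.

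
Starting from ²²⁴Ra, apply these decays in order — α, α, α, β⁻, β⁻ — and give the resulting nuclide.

Po-212

Start: (A, Z) = (224, 88).
After α: (220, 86).
After α: (216, 84).
After α: (212, 82).
After β⁻: (212, 83).
After β⁻: (212, 84).
Z = 84 is polonium.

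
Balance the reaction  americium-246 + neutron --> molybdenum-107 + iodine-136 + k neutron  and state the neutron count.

4

Conserve mass number: 247 = 107 + 136 + k, so k = 247 − 243 = 4.
Check atomic number: 95 = 42 + 53 + 0 = 95. ✓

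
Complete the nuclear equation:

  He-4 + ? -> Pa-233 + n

Ac-230

Conserve mass number: 4 + A = 233 + 1, so A = 230.
Conserve atomic number: 2 + Z = 91 + 0, so Z = 89.
Z = 89 is actinium, so the species is Ac-230.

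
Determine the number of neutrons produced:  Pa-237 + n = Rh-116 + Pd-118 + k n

Conserve mass number: 238 = 116 + 118 + k, so k = 238 − 234 = 4.
Check atomic number: 91 = 45 + 46 + 0 = 91. ✓

4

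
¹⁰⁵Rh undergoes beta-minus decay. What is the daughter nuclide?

Beta-minus decay: mass number changes by +0, atomic number by +1.
A: 105 = 105; Z: 45 + 1 = 46.
Z = 46 is palladium, so the daughter is ¹⁰⁵Pd.

Pd-105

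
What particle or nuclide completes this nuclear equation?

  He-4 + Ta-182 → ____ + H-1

Conserve mass number: 4 + 182 = A + 1, so A = 185.
Conserve atomic number: 2 + 73 = Z + 1, so Z = 74.
Z = 74 is tungsten, so the species is W-185.

W-185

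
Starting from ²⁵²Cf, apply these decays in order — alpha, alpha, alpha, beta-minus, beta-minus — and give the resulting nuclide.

Pu-240

Start: (A, Z) = (252, 98).
After α: (248, 96).
After α: (244, 94).
After α: (240, 92).
After β⁻: (240, 93).
After β⁻: (240, 94).
Z = 94 is plutonium.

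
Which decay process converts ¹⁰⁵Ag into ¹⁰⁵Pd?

ΔA = 105 − 105 = 0; ΔZ = 46 − 47 = -1.
A is unchanged and Z drops by 1 — a proton has become a neutron (β⁺ emission or electron capture).

beta-plus decay or electron capture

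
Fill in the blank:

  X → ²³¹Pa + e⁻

Th-231

Conserve mass number: A = 231 + 0, so A = 231.
Conserve atomic number: Z = 91 − 1, so Z = 90.
Z = 90 is thorium, so the species is ²³¹Th.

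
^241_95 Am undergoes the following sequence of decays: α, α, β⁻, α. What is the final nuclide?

Th-229

Start: (A, Z) = (241, 95).
After α: (237, 93).
After α: (233, 91).
After β⁻: (233, 92).
After α: (229, 90).
Z = 90 is thorium.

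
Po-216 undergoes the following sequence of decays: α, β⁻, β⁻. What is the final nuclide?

Po-212

Start: (A, Z) = (216, 84).
After α: (212, 82).
After β⁻: (212, 83).
After β⁻: (212, 84).
Z = 84 is polonium.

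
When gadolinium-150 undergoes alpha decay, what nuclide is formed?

Sm-146

Alpha decay: mass number changes by -4, atomic number by -2.
A: 150 − 4 = 146; Z: 64 − 2 = 62.
Z = 62 is samarium, so the daughter is samarium-146.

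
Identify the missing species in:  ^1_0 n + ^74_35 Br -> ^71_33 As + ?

Conserve mass number: 1 + 74 = 71 + A, so A = 4.
Conserve atomic number: 0 + 35 = 33 + Z, so Z = 2.
A = 4 and Z = 2 is ^4_2 He — an alpha particle.

alpha particle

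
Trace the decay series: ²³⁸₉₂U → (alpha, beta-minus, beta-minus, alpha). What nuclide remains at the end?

Th-230

Start: (A, Z) = (238, 92).
After α: (234, 90).
After β⁻: (234, 91).
After β⁻: (234, 92).
After α: (230, 90).
Z = 90 is thorium.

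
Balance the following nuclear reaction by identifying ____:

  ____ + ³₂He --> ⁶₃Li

Conserve mass number: A + 3 = 6, so A = 3.
Conserve atomic number: Z + 2 = 3, so Z = 1.
A = 3 and Z = 1 is ³₁H — a triton.

triton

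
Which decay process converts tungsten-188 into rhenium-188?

ΔA = 188 − 188 = 0; ΔZ = 75 − 74 = +1.
A is unchanged and Z rises by 1 — a neutron has become a proton (β⁻ decay).

beta-minus decay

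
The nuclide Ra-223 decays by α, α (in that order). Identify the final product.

Po-215

Start: (A, Z) = (223, 88).
After α: (219, 86).
After α: (215, 84).
Z = 84 is polonium.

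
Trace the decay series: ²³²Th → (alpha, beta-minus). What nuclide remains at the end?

Ac-228

Start: (A, Z) = (232, 90).
After α: (228, 88).
After β⁻: (228, 89).
Z = 89 is actinium.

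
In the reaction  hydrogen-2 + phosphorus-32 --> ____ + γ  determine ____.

Conserve mass number: 2 + 32 = A + 0, so A = 34.
Conserve atomic number: 1 + 15 = Z + 0, so Z = 16.
Z = 16 is sulfur, so the species is sulfur-34.

S-34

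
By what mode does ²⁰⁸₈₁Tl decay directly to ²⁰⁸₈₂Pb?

ΔA = 208 − 208 = 0; ΔZ = 82 − 81 = +1.
A is unchanged and Z rises by 1 — a neutron has become a proton (β⁻ decay).

beta-minus decay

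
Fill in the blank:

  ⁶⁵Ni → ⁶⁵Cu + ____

beta-minus particle

Conserve mass number: 65 = 65 + A, so A = 0.
Conserve atomic number: 28 = 29 + Z, so Z = -1.
A = 0 and Z = -1 is e⁻ — a beta-minus particle.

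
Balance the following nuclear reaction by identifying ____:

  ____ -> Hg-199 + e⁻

Au-199

Conserve mass number: A = 199 + 0, so A = 199.
Conserve atomic number: Z = 80 − 1, so Z = 79.
Z = 79 is gold, so the species is Au-199.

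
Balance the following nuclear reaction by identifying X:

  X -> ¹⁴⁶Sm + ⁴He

Conserve mass number: A = 146 + 4, so A = 150.
Conserve atomic number: Z = 62 + 2, so Z = 64.
Z = 64 is gadolinium, so the species is ¹⁵⁰Gd.

Gd-150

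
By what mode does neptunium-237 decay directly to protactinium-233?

alpha decay

ΔA = 233 − 237 = -4; ΔZ = 91 − 93 = -2.
A drops by 4 and Z drops by 2 — the signature of alpha emission.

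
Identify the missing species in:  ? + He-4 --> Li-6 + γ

deuteron

Conserve mass number: A + 4 = 6 + 0, so A = 2.
Conserve atomic number: Z + 2 = 3 + 0, so Z = 1.
A = 2 and Z = 1 is H-2 — a deuteron.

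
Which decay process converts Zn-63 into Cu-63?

ΔA = 63 − 63 = 0; ΔZ = 29 − 30 = -1.
A is unchanged and Z drops by 1 — a proton has become a neutron (β⁺ emission or electron capture).

beta-plus decay or electron capture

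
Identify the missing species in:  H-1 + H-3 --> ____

He-4

Conserve mass number: 1 + 3 = A, so A = 4.
Conserve atomic number: 1 + 1 = Z, so Z = 2.
A = 4 and Z = 2 is He-4 — an alpha particle.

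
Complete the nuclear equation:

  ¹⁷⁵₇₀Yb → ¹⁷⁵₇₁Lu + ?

Conserve mass number: 175 = 175 + A, so A = 0.
Conserve atomic number: 70 = 71 + Z, so Z = -1.
A = 0 and Z = -1 is ⁰₋₁e — a beta-minus particle.

beta-minus particle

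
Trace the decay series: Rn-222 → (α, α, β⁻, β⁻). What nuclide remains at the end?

Po-214

Start: (A, Z) = (222, 86).
After α: (218, 84).
After α: (214, 82).
After β⁻: (214, 83).
After β⁻: (214, 84).
Z = 84 is polonium.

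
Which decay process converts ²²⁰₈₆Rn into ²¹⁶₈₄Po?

alpha decay

ΔA = 216 − 220 = -4; ΔZ = 84 − 86 = -2.
A drops by 4 and Z drops by 2 — the signature of alpha emission.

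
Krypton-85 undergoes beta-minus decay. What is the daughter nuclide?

Rb-85

Beta-minus decay: mass number changes by +0, atomic number by +1.
A: 85 = 85; Z: 36 + 1 = 37.
Z = 37 is rubidium, so the daughter is rubidium-85.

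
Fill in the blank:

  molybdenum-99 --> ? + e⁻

Tc-99

Conserve mass number: 99 = A + 0, so A = 99.
Conserve atomic number: 42 = Z − 1, so Z = 43.
Z = 43 is technetium, so the species is technetium-99.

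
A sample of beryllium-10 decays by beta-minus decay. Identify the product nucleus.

B-10

Beta-minus decay: mass number changes by +0, atomic number by +1.
A: 10 = 10; Z: 4 + 1 = 5.
Z = 5 is boron, so the daughter is boron-10.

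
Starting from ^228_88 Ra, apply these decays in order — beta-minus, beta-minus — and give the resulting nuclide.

Start: (A, Z) = (228, 88).
After β⁻: (228, 89).
After β⁻: (228, 90).
Z = 90 is thorium.

Th-228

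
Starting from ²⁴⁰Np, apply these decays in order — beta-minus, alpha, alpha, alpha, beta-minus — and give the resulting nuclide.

Ac-228

Start: (A, Z) = (240, 93).
After β⁻: (240, 94).
After α: (236, 92).
After α: (232, 90).
After α: (228, 88).
After β⁻: (228, 89).
Z = 89 is actinium.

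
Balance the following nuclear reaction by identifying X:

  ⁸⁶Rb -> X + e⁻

Sr-86

Conserve mass number: 86 = A + 0, so A = 86.
Conserve atomic number: 37 = Z − 1, so Z = 38.
Z = 38 is strontium, so the species is ⁸⁶Sr.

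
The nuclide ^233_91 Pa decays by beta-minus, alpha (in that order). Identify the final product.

Th-229

Start: (A, Z) = (233, 91).
After β⁻: (233, 92).
After α: (229, 90).
Z = 90 is thorium.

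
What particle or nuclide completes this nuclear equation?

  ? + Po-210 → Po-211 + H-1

deuteron

Conserve mass number: A + 210 = 211 + 1, so A = 2.
Conserve atomic number: Z + 84 = 84 + 1, so Z = 1.
A = 2 and Z = 1 is H-2 — a deuteron.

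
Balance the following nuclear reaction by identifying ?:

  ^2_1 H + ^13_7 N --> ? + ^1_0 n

Conserve mass number: 2 + 13 = A + 1, so A = 14.
Conserve atomic number: 1 + 7 = Z + 0, so Z = 8.
Z = 8 is oxygen, so the species is ^14_8 O.

O-14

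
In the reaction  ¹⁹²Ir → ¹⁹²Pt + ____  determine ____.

Conserve mass number: 192 = 192 + A, so A = 0.
Conserve atomic number: 77 = 78 + Z, so Z = -1.
A = 0 and Z = -1 is e⁻ — a beta-minus particle.

beta-minus particle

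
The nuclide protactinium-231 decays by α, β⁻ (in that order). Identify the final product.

Th-227

Start: (A, Z) = (231, 91).
After α: (227, 89).
After β⁻: (227, 90).
Z = 90 is thorium.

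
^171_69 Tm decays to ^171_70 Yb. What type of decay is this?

ΔA = 171 − 171 = 0; ΔZ = 70 − 69 = +1.
A is unchanged and Z rises by 1 — a neutron has become a proton (β⁻ decay).

beta-minus decay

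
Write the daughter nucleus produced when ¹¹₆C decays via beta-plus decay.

Beta-plus decay: mass number changes by +0, atomic number by -1.
A: 11 = 11; Z: 6 − 1 = 5.
Z = 5 is boron, so the daughter is ¹¹₅B.

B-11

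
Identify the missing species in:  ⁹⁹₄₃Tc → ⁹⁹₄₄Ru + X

beta-minus particle

Conserve mass number: 99 = 99 + A, so A = 0.
Conserve atomic number: 43 = 44 + Z, so Z = -1.
A = 0 and Z = -1 is ⁰₋₁e — a beta-minus particle.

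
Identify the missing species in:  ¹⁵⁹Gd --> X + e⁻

Tb-159

Conserve mass number: 159 = A + 0, so A = 159.
Conserve atomic number: 64 = Z − 1, so Z = 65.
Z = 65 is terbium, so the species is ¹⁵⁹Tb.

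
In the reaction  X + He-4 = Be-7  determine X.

He-3

Conserve mass number: A + 4 = 7, so A = 3.
Conserve atomic number: Z + 2 = 4, so Z = 2.
Z = 2 is helium, so the species is He-3.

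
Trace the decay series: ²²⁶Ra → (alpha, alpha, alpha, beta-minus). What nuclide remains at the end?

Bi-214

Start: (A, Z) = (226, 88).
After α: (222, 86).
After α: (218, 84).
After α: (214, 82).
After β⁻: (214, 83).
Z = 83 is bismuth.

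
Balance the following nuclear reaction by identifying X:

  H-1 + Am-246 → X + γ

Conserve mass number: 1 + 246 = A + 0, so A = 247.
Conserve atomic number: 1 + 95 = Z + 0, so Z = 96.
Z = 96 is curium, so the species is Cm-247.

Cm-247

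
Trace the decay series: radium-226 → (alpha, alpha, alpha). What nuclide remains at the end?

Pb-214

Start: (A, Z) = (226, 88).
After α: (222, 86).
After α: (218, 84).
After α: (214, 82).
Z = 82 is lead.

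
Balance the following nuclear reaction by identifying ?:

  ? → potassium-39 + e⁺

Ca-39

Conserve mass number: A = 39 + 0, so A = 39.
Conserve atomic number: Z = 19 + 1, so Z = 20.
Z = 20 is calcium, so the species is calcium-39.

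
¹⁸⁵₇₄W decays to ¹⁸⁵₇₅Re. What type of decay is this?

ΔA = 185 − 185 = 0; ΔZ = 75 − 74 = +1.
A is unchanged and Z rises by 1 — a neutron has become a proton (β⁻ decay).

beta-minus decay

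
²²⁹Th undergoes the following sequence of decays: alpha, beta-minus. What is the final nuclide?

Ac-225

Start: (A, Z) = (229, 90).
After α: (225, 88).
After β⁻: (225, 89).
Z = 89 is actinium.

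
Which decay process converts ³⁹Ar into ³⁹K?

beta-minus decay

ΔA = 39 − 39 = 0; ΔZ = 19 − 18 = +1.
A is unchanged and Z rises by 1 — a neutron has become a proton (β⁻ decay).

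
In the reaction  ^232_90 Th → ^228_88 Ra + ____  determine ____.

Conserve mass number: 232 = 228 + A, so A = 4.
Conserve atomic number: 90 = 88 + Z, so Z = 2.
A = 4 and Z = 2 is ^4_2 He — an alpha particle.

alpha particle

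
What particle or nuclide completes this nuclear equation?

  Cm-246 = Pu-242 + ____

Conserve mass number: 246 = 242 + A, so A = 4.
Conserve atomic number: 96 = 94 + Z, so Z = 2.
A = 4 and Z = 2 is He-4 — an alpha particle.

alpha particle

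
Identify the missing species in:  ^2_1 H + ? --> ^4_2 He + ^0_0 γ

Conserve mass number: 2 + A = 4 + 0, so A = 2.
Conserve atomic number: 1 + Z = 2 + 0, so Z = 1.
A = 2 and Z = 1 is ^2_1 H — a deuteron.

deuteron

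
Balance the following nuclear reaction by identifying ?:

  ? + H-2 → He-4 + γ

Conserve mass number: A + 2 = 4 + 0, so A = 2.
Conserve atomic number: Z + 1 = 2 + 0, so Z = 1.
A = 2 and Z = 1 is H-2 — a deuteron.

deuteron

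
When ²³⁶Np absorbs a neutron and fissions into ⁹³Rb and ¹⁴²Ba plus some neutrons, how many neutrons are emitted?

Conserve mass number: 237 = 93 + 142 + k, so k = 237 − 235 = 2.
Check atomic number: 93 = 37 + 56 + 0 = 93. ✓

2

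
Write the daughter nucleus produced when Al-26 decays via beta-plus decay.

Beta-plus decay: mass number changes by +0, atomic number by -1.
A: 26 = 26; Z: 13 − 1 = 12.
Z = 12 is magnesium, so the daughter is Mg-26.

Mg-26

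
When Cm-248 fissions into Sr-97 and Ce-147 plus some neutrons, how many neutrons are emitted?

4

Conserve mass number: 248 = 97 + 147 + k, so k = 248 − 244 = 4.
Check atomic number: 96 = 38 + 58 + 0 = 96. ✓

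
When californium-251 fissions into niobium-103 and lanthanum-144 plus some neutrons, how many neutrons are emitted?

Conserve mass number: 251 = 103 + 144 + k, so k = 251 − 247 = 4.
Check atomic number: 98 = 41 + 57 + 0 = 98. ✓

4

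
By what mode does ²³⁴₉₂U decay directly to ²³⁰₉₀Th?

ΔA = 230 − 234 = -4; ΔZ = 90 − 92 = -2.
A drops by 4 and Z drops by 2 — the signature of alpha emission.

alpha decay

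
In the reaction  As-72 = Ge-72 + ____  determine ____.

positron

Conserve mass number: 72 = 72 + A, so A = 0.
Conserve atomic number: 33 = 32 + Z, so Z = 1.
A = 0 and Z = 1 is e⁺ — a positron.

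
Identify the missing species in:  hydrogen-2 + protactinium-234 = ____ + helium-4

Conserve mass number: 2 + 234 = A + 4, so A = 232.
Conserve atomic number: 1 + 91 = Z + 2, so Z = 90.
Z = 90 is thorium, so the species is thorium-232.

Th-232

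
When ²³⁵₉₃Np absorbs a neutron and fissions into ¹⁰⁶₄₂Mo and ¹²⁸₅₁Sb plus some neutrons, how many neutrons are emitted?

2

Conserve mass number: 236 = 106 + 128 + k, so k = 236 − 234 = 2.
Check atomic number: 93 = 42 + 51 + 0 = 93. ✓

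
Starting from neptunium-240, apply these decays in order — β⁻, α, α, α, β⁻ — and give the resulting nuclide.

Start: (A, Z) = (240, 93).
After β⁻: (240, 94).
After α: (236, 92).
After α: (232, 90).
After α: (228, 88).
After β⁻: (228, 89).
Z = 89 is actinium.

Ac-228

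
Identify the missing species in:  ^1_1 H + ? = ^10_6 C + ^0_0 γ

Conserve mass number: 1 + A = 10 + 0, so A = 9.
Conserve atomic number: 1 + Z = 6 + 0, so Z = 5.
Z = 5 is boron, so the species is ^9_5 B.

B-9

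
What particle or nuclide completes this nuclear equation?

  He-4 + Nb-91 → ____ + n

Tc-94

Conserve mass number: 4 + 91 = A + 1, so A = 94.
Conserve atomic number: 2 + 41 = Z + 0, so Z = 43.
Z = 43 is technetium, so the species is Tc-94.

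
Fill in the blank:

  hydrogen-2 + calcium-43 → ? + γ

Sc-45

Conserve mass number: 2 + 43 = A + 0, so A = 45.
Conserve atomic number: 1 + 20 = Z + 0, so Z = 21.
Z = 21 is scandium, so the species is scandium-45.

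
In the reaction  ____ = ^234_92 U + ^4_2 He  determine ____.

Pu-238

Conserve mass number: A = 234 + 4, so A = 238.
Conserve atomic number: Z = 92 + 2, so Z = 94.
Z = 94 is plutonium, so the species is ^238_94 Pu.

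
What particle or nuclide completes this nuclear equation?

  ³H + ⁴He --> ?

Conserve mass number: 3 + 4 = A, so A = 7.
Conserve atomic number: 1 + 2 = Z, so Z = 3.
Z = 3 is lithium, so the species is ⁷Li.

Li-7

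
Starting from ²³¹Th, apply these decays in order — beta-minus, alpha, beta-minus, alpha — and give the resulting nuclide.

Start: (A, Z) = (231, 90).
After β⁻: (231, 91).
After α: (227, 89).
After β⁻: (227, 90).
After α: (223, 88).
Z = 88 is radium.

Ra-223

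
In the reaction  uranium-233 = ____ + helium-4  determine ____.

Th-229

Conserve mass number: 233 = A + 4, so A = 229.
Conserve atomic number: 92 = Z + 2, so Z = 90.
Z = 90 is thorium, so the species is thorium-229.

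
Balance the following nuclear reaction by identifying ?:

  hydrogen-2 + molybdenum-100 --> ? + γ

Tc-102

Conserve mass number: 2 + 100 = A + 0, so A = 102.
Conserve atomic number: 1 + 42 = Z + 0, so Z = 43.
Z = 43 is technetium, so the species is technetium-102.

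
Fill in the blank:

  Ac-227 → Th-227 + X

Conserve mass number: 227 = 227 + A, so A = 0.
Conserve atomic number: 89 = 90 + Z, so Z = -1.
A = 0 and Z = -1 is e⁻ — a beta-minus particle.

beta-minus particle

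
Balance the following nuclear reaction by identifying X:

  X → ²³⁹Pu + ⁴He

Conserve mass number: A = 239 + 4, so A = 243.
Conserve atomic number: Z = 94 + 2, so Z = 96.
Z = 96 is curium, so the species is ²⁴³Cm.

Cm-243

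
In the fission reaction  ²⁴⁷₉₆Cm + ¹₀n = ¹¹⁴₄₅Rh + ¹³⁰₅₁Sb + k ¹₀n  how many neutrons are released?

4

Conserve mass number: 248 = 114 + 130 + k, so k = 248 − 244 = 4.
Check atomic number: 96 = 45 + 51 + 0 = 96. ✓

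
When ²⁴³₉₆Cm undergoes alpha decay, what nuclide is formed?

Pu-239

Alpha decay: mass number changes by -4, atomic number by -2.
A: 243 − 4 = 239; Z: 96 − 2 = 94.
Z = 94 is plutonium, so the daughter is ²³⁹₉₄Pu.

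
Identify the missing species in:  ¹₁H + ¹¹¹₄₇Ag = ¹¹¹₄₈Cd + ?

Conserve mass number: 1 + 111 = 111 + A, so A = 1.
Conserve atomic number: 1 + 47 = 48 + Z, so Z = 0.
A = 1 and Z = 0 is ¹₀n — a neutron.

neutron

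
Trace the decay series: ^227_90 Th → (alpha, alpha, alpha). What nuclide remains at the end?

Start: (A, Z) = (227, 90).
After α: (223, 88).
After α: (219, 86).
After α: (215, 84).
Z = 84 is polonium.

Po-215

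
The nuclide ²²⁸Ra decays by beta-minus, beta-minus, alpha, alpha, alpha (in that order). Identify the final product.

Po-216

Start: (A, Z) = (228, 88).
After β⁻: (228, 89).
After β⁻: (228, 90).
After α: (224, 88).
After α: (220, 86).
After α: (216, 84).
Z = 84 is polonium.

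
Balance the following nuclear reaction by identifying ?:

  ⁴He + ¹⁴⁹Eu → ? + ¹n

Conserve mass number: 4 + 149 = A + 1, so A = 152.
Conserve atomic number: 2 + 63 = Z + 0, so Z = 65.
Z = 65 is terbium, so the species is ¹⁵²Tb.

Tb-152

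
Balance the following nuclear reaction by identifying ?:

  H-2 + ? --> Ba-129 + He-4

La-131

Conserve mass number: 2 + A = 129 + 4, so A = 131.
Conserve atomic number: 1 + Z = 56 + 2, so Z = 57.
Z = 57 is lanthanum, so the species is La-131.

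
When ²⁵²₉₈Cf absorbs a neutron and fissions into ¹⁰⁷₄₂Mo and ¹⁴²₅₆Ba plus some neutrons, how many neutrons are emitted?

4

Conserve mass number: 253 = 107 + 142 + k, so k = 253 − 249 = 4.
Check atomic number: 98 = 42 + 56 + 0 = 98. ✓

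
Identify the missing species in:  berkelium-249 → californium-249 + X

Conserve mass number: 249 = 249 + A, so A = 0.
Conserve atomic number: 97 = 98 + Z, so Z = -1.
A = 0 and Z = -1 is e⁻ — a beta-minus particle.

beta-minus particle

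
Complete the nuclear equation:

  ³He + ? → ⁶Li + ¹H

alpha particle

Conserve mass number: 3 + A = 6 + 1, so A = 4.
Conserve atomic number: 2 + Z = 3 + 1, so Z = 2.
A = 4 and Z = 2 is ⁴He — an alpha particle.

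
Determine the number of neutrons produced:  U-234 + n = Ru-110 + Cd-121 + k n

Conserve mass number: 235 = 110 + 121 + k, so k = 235 − 231 = 4.
Check atomic number: 92 = 44 + 48 + 0 = 92. ✓

4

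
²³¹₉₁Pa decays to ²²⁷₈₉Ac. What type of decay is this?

ΔA = 227 − 231 = -4; ΔZ = 89 − 91 = -2.
A drops by 4 and Z drops by 2 — the signature of alpha emission.

alpha decay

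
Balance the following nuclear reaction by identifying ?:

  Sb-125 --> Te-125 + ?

beta-minus particle

Conserve mass number: 125 = 125 + A, so A = 0.
Conserve atomic number: 51 = 52 + Z, so Z = -1.
A = 0 and Z = -1 is e⁻ — a beta-minus particle.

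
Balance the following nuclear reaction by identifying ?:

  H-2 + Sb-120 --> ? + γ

Conserve mass number: 2 + 120 = A + 0, so A = 122.
Conserve atomic number: 1 + 51 = Z + 0, so Z = 52.
Z = 52 is tellurium, so the species is Te-122.

Te-122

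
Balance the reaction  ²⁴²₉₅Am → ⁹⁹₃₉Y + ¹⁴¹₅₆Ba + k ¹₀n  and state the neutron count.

2

Conserve mass number: 242 = 99 + 141 + k, so k = 242 − 240 = 2.
Check atomic number: 95 = 39 + 56 + 0 = 95. ✓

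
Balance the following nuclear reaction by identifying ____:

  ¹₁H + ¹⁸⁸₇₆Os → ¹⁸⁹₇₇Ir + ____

gamma ray

Conserve mass number: 1 + 188 = 189 + A, so A = 0.
Conserve atomic number: 1 + 76 = 77 + Z, so Z = 0.
A = 0 and Z = 0 is ⁰₀γ — a gamma ray.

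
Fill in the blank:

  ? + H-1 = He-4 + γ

Conserve mass number: A + 1 = 4 + 0, so A = 3.
Conserve atomic number: Z + 1 = 2 + 0, so Z = 1.
A = 3 and Z = 1 is H-3 — a triton.

triton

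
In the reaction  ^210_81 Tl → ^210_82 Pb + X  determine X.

Conserve mass number: 210 = 210 + A, so A = 0.
Conserve atomic number: 81 = 82 + Z, so Z = -1.
A = 0 and Z = -1 is ^0_-1 e — a beta-minus particle.

beta-minus particle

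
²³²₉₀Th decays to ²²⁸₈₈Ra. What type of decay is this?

ΔA = 228 − 232 = -4; ΔZ = 88 − 90 = -2.
A drops by 4 and Z drops by 2 — the signature of alpha emission.

alpha decay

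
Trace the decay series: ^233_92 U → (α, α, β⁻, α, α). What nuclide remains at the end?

At-217

Start: (A, Z) = (233, 92).
After α: (229, 90).
After α: (225, 88).
After β⁻: (225, 89).
After α: (221, 87).
After α: (217, 85).
Z = 85 is astatine.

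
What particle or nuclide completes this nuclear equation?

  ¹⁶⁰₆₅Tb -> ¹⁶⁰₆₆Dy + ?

Conserve mass number: 160 = 160 + A, so A = 0.
Conserve atomic number: 65 = 66 + Z, so Z = -1.
A = 0 and Z = -1 is ⁰₋₁e — a beta-minus particle.

beta-minus particle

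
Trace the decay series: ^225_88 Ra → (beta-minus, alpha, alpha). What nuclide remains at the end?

Start: (A, Z) = (225, 88).
After β⁻: (225, 89).
After α: (221, 87).
After α: (217, 85).
Z = 85 is astatine.

At-217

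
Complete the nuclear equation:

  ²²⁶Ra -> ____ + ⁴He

Rn-222

Conserve mass number: 226 = A + 4, so A = 222.
Conserve atomic number: 88 = Z + 2, so Z = 86.
Z = 86 is radon, so the species is ²²²Rn.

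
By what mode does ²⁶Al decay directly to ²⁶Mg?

ΔA = 26 − 26 = 0; ΔZ = 12 − 13 = -1.
A is unchanged and Z drops by 1 — a proton has become a neutron (β⁺ emission or electron capture).

beta-plus decay or electron capture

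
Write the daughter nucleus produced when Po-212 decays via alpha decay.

Alpha decay: mass number changes by -4, atomic number by -2.
A: 212 − 4 = 208; Z: 84 − 2 = 82.
Z = 82 is lead, so the daughter is Pb-208.

Pb-208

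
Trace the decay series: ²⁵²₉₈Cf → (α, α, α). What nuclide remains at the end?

Start: (A, Z) = (252, 98).
After α: (248, 96).
After α: (244, 94).
After α: (240, 92).
Z = 92 is uranium.

U-240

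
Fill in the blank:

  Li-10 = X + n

Conserve mass number: 10 = A + 1, so A = 9.
Conserve atomic number: 3 = Z + 0, so Z = 3.
Z = 3 is lithium, so the species is Li-9.

Li-9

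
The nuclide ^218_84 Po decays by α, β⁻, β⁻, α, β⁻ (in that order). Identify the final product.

Bi-210

Start: (A, Z) = (218, 84).
After α: (214, 82).
After β⁻: (214, 83).
After β⁻: (214, 84).
After α: (210, 82).
After β⁻: (210, 83).
Z = 83 is bismuth.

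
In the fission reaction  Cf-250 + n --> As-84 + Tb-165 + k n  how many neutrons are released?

2

Conserve mass number: 251 = 84 + 165 + k, so k = 251 − 249 = 2.
Check atomic number: 98 = 33 + 65 + 0 = 98. ✓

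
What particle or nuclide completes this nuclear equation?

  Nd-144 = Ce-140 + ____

Conserve mass number: 144 = 140 + A, so A = 4.
Conserve atomic number: 60 = 58 + Z, so Z = 2.
A = 4 and Z = 2 is He-4 — an alpha particle.

alpha particle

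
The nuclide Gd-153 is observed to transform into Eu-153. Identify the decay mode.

ΔA = 153 − 153 = 0; ΔZ = 63 − 64 = -1.
A is unchanged and Z drops by 1 — a proton has become a neutron (β⁺ emission or electron capture).

beta-plus decay or electron capture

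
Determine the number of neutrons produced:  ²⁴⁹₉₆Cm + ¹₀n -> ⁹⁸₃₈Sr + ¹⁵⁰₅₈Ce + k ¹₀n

2

Conserve mass number: 250 = 98 + 150 + k, so k = 250 − 248 = 2.
Check atomic number: 96 = 38 + 58 + 0 = 96. ✓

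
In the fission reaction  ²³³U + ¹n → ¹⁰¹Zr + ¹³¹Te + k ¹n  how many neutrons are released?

Conserve mass number: 234 = 101 + 131 + k, so k = 234 − 232 = 2.
Check atomic number: 92 = 40 + 52 + 0 = 92. ✓

2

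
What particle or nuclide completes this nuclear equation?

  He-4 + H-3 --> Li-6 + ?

neutron

Conserve mass number: 4 + 3 = 6 + A, so A = 1.
Conserve atomic number: 2 + 1 = 3 + Z, so Z = 0.
A = 1 and Z = 0 is n — a neutron.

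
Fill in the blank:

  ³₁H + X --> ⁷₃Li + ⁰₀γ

alpha particle

Conserve mass number: 3 + A = 7 + 0, so A = 4.
Conserve atomic number: 1 + Z = 3 + 0, so Z = 2.
A = 4 and Z = 2 is ⁴₂He — an alpha particle.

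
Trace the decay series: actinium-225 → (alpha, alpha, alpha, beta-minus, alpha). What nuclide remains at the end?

Start: (A, Z) = (225, 89).
After α: (221, 87).
After α: (217, 85).
After α: (213, 83).
After β⁻: (213, 84).
After α: (209, 82).
Z = 82 is lead.

Pb-209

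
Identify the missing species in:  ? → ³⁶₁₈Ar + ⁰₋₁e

Conserve mass number: A = 36 + 0, so A = 36.
Conserve atomic number: Z = 18 − 1, so Z = 17.
Z = 17 is chlorine, so the species is ³⁶₁₇Cl.

Cl-36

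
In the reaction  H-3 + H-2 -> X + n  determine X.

Conserve mass number: 3 + 2 = A + 1, so A = 4.
Conserve atomic number: 1 + 1 = Z + 0, so Z = 2.
A = 4 and Z = 2 is He-4 — an alpha particle.

He-4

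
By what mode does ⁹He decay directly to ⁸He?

neutron emission

ΔA = 8 − 9 = -1; ΔZ = 2 − 2 = +0.
A drops by 1 with Z unchanged — a neutron was emitted.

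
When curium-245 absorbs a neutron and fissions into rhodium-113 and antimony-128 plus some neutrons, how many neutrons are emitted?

Conserve mass number: 246 = 113 + 128 + k, so k = 246 − 241 = 5.
Check atomic number: 96 = 45 + 51 + 0 = 96. ✓

5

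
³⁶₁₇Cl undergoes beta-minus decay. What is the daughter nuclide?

Beta-minus decay: mass number changes by +0, atomic number by +1.
A: 36 = 36; Z: 17 + 1 = 18.
Z = 18 is argon, so the daughter is ³⁶₁₈Ar.

Ar-36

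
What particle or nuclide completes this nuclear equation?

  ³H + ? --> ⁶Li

He-3

Conserve mass number: 3 + A = 6, so A = 3.
Conserve atomic number: 1 + Z = 3, so Z = 2.
Z = 2 is helium, so the species is ³He.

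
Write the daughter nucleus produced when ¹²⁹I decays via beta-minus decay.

Xe-129

Beta-minus decay: mass number changes by +0, atomic number by +1.
A: 129 = 129; Z: 53 + 1 = 54.
Z = 54 is xenon, so the daughter is ¹²⁹Xe.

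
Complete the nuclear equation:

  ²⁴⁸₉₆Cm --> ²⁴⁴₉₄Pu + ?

alpha particle

Conserve mass number: 248 = 244 + A, so A = 4.
Conserve atomic number: 96 = 94 + Z, so Z = 2.
A = 4 and Z = 2 is ⁴₂He — an alpha particle.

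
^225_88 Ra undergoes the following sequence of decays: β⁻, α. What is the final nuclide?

Fr-221

Start: (A, Z) = (225, 88).
After β⁻: (225, 89).
After α: (221, 87).
Z = 87 is francium.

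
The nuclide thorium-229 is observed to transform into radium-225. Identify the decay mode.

alpha decay

ΔA = 225 − 229 = -4; ΔZ = 88 − 90 = -2.
A drops by 4 and Z drops by 2 — the signature of alpha emission.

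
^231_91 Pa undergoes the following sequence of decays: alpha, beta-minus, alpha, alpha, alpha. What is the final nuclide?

Po-215

Start: (A, Z) = (231, 91).
After α: (227, 89).
After β⁻: (227, 90).
After α: (223, 88).
After α: (219, 86).
After α: (215, 84).
Z = 84 is polonium.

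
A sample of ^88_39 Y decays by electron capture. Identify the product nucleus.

Sr-88

Electron capture: mass number changes by +0, atomic number by -1.
A: 88 = 88; Z: 39 − 1 = 38.
Z = 38 is strontium, so the daughter is ^88_38 Sr.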